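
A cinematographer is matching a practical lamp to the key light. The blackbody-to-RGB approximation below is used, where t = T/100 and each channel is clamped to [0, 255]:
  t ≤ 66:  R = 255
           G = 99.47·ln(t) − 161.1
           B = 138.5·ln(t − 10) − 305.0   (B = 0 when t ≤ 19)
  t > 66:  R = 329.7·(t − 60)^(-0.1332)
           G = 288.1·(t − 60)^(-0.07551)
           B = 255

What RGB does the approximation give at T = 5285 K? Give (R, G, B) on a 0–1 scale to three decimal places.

t = 5285/100 = 52.85; the t ≤ 66 branch applies.
R = 255 by definition for t ≤ 66.
G = 99.47·ln 52.85 − 161.1 = 99.47·3.9675 − 161.1 = 233.543.
B = 138.5·ln(52.85 − 10) − 305.0 = 138.5·ln 42.85 − 305.0 = 138.5·3.7577 − 305.0 = 215.442.
Dividing each by 255: (1.0000, 0.9159, 0.8449) → (1.000, 0.916, 0.845).

(1.000, 0.916, 0.845)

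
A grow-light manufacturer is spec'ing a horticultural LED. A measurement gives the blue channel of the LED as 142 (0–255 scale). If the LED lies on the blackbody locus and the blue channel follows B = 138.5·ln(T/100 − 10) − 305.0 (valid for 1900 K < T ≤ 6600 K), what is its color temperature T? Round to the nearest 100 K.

3500 K

ln(t − 10) = (142 + 305.0) / 138.5 = 3.2274.
t − 10 = e^3.2274 = 25.215, so t = 35.215.
T = 100·t = 3521 K → 3500 K to the nearest 100 K.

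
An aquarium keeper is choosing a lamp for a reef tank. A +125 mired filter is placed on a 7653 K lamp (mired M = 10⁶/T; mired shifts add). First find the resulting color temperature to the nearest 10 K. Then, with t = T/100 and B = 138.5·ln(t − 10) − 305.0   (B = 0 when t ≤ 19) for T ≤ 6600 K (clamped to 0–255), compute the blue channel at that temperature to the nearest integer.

162

M_in = 10⁶/7653 = 130.67; M_out = 130.67 + (+125) = 255.67.
T_out = 10⁶/255.67 = 3911.3 K → 3910 K; t = 39.1.
B = 138.5·ln(39.1 − 10) − 305.0 = 138.5·ln 29.1 − 305.0 = 138.5·3.3707 − 305.0 = 161.847.
Rounded: 162.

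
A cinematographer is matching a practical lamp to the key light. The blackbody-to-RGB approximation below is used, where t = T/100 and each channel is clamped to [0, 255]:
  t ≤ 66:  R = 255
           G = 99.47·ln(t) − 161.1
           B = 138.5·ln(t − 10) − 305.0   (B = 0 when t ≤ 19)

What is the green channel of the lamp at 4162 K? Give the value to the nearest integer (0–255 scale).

t = 4162/100 = 41.62; the t ≤ 66 branch applies.
G = 99.47·ln 41.62 − 161.1 = 99.47·3.7286 − 161.1 = 209.782.
Rounded: 210.

210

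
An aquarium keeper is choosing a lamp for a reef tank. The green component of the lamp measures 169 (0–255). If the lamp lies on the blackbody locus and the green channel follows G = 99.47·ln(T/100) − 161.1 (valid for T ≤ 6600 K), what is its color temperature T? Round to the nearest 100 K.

2800 K

ln t = (169 + 161.1) / 99.47 = 3.3186.
t = e^3.3186 = 27.621.
T = 100·t = 2762 K → 2800 K to the nearest 100 K.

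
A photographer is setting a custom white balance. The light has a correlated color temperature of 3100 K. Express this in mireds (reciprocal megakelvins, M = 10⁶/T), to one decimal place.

M = 10⁶ / 3100 = 322.581 → 322.6 mireds.

322.6 mireds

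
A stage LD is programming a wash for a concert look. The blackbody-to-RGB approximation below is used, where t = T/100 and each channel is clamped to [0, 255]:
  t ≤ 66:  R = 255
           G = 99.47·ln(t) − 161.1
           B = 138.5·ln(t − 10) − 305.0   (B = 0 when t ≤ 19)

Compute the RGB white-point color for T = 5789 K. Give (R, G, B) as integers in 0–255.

(255, 243, 231)

t = 5789/100 = 57.89; the t ≤ 66 branch applies.
R = 255 by definition for t ≤ 66.
G = 99.47·ln 57.89 − 161.1 = 99.47·4.0585 − 161.1 = 242.603.
B = 138.5·ln(57.89 − 10) − 305.0 = 138.5·ln 47.89 − 305.0 = 138.5·3.8689 − 305.0 = 230.844.
Rounded: (255, 243, 231).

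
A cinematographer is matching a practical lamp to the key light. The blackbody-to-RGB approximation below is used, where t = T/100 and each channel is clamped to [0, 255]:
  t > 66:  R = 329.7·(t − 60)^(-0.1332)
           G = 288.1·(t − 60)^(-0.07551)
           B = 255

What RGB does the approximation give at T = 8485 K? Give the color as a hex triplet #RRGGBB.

t = 8485/100 = 84.85; the t > 66 branch applies.
R = 329.7·(84.85 − 60)^(-0.1332) = 329.7·24.85^(-0.1332) = 329.7·0.65184 = 214.912.
G = 288.1·(84.85 − 60)^(-0.07551) = 288.1·24.85^(-0.07551) = 288.1·0.78458 = 226.038.
B = 255 by definition for t > 66.
Rounded: (215, 226, 255).
In hex: #D7E2FF.

#D7E2FF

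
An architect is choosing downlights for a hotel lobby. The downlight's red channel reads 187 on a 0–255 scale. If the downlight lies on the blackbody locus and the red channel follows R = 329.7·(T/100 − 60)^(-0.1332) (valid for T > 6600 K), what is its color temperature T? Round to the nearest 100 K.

13100 K

(t − 60)^(-0.1332) = 187/329.7 = 0.56718.
t − 60 = 0.56718^(1/-0.1332) = 0.56718^(-7.508) = 70.620, so t = 130.620.
T = 100·t = 13062 K → 13100 K to the nearest 100 K.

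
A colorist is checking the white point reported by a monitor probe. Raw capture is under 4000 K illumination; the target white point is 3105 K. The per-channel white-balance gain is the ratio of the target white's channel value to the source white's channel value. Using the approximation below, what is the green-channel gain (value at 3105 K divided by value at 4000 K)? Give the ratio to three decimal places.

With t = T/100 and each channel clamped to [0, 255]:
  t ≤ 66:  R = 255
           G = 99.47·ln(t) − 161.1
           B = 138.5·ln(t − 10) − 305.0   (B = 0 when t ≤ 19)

0.878

At 4000 K (t = 40):
  G = 99.47·ln 40 − 161.1 = 99.47·3.6889 − 161.1 = 205.833.
At 3105 K (t = 31.05):
  G = 99.47·ln 31.05 − 161.1 = 99.47·3.4356 − 161.1 = 180.639.
Gain = 180.639 / 205.833 = 0.8776 → 0.878.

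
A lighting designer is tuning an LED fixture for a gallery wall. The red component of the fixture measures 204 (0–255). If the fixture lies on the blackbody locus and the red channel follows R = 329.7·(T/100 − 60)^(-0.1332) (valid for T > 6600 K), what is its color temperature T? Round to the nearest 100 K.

(t − 60)^(-0.1332) = 204/329.7 = 0.61874.
t − 60 = 0.61874^(1/-0.1332) = 0.61874^(-7.508) = 36.748, so t = 96.748.
T = 100·t = 9675 K → 9700 K to the nearest 100 K.

9700 K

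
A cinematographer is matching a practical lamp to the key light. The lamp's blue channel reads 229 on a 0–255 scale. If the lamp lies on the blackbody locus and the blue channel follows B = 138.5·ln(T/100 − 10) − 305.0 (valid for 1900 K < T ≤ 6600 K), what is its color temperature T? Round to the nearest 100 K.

5700 K

ln(t − 10) = (229 + 305.0) / 138.5 = 3.8556.
t − 10 = e^3.8556 = 47.257, so t = 57.257.
T = 100·t = 5726 K → 5700 K to the nearest 100 K.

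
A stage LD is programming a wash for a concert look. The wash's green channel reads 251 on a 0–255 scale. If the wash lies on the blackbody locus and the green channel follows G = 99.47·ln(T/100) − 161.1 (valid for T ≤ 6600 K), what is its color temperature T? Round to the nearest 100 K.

ln t = (251 + 161.1) / 99.47 = 4.1430.
t = e^4.1430 = 62.989.
T = 100·t = 6299 K → 6300 K to the nearest 100 K.

6300 K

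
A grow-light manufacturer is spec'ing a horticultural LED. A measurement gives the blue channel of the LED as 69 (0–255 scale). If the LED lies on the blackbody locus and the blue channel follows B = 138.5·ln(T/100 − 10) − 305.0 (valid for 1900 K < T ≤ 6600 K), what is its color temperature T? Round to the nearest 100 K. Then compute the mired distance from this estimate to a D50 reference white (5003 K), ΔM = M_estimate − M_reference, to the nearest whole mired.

+200 mireds

ln(t − 10) = (69 + 305.0) / 138.5 = 2.7004.
t − 10 = e^2.7004 = 14.885, so t = 24.885.
T = 100·t = 2489 K → 2500 K to the nearest 100 K.
M_estimate = 10⁶/2500 = 400.00; M_reference = 10⁶/5003 = 199.88.
ΔM = 400.00 − 199.88 = 200.12 → +200 mireds.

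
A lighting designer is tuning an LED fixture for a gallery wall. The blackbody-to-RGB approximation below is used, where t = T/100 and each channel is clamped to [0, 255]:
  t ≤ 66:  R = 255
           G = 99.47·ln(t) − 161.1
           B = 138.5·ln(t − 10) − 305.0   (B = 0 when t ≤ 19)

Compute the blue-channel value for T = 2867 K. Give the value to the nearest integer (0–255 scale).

t = 2867/100 = 28.67; the t ≤ 66 branch applies.
B = 138.5·ln(28.67 − 10) − 305.0 = 138.5·ln 18.67 − 305.0 = 138.5·2.9269 − 305.0 = 100.378.
Rounded: 100.

100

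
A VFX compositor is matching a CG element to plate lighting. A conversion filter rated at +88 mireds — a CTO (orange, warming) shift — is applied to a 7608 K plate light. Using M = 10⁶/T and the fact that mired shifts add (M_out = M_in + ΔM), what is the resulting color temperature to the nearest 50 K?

4550 K

M_in = 10⁶/7608 = 131.44 mireds.
M_out = 131.44 + (+88) = 219.44 mireds.
T_out = 10⁶/219.44 = 4557.0 K → 4550 K.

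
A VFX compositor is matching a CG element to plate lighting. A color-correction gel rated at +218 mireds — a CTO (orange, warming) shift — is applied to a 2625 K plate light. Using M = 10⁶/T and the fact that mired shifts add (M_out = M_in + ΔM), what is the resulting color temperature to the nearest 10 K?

M_in = 10⁶/2625 = 380.95 mireds.
M_out = 380.95 + (+218) = 598.95 mireds.
T_out = 10⁶/598.95 = 1669.6 K → 1670 K.

1670 K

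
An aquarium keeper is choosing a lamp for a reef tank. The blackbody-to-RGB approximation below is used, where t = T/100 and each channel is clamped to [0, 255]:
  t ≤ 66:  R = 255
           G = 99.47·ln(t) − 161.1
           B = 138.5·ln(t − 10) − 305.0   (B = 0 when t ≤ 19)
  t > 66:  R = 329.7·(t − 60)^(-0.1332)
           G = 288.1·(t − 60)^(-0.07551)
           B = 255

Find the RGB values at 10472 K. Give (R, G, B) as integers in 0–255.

(199, 216, 255)

t = 10472/100 = 104.72; the t > 66 branch applies.
R = 329.7·(104.72 − 60)^(-0.1332) = 329.7·44.72^(-0.1332) = 329.7·0.60277 = 198.734.
G = 288.1·(104.72 − 60)^(-0.07551) = 288.1·44.72^(-0.07551) = 288.1·0.75053 = 216.229.
B = 255 by definition for t > 66.
Rounded: (199, 216, 255).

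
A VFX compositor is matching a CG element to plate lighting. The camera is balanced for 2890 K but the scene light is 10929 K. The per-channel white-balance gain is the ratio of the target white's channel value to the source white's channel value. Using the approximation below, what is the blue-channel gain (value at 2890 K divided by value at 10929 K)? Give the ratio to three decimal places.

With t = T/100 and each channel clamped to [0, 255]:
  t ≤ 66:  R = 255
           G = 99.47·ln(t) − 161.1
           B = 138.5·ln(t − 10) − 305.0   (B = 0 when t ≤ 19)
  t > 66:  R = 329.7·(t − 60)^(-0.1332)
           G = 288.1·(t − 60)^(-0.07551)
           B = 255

At 10929 K (t = 109.29):
  B = 255 by definition for t > 66.
At 2890 K (t = 28.9):
  B = 138.5·ln(28.9 − 10) − 305.0 = 138.5·ln 18.9 − 305.0 = 138.5·2.9392 − 305.0 = 102.074.
Gain = 102.074 / 255.000 = 0.4003 → 0.400.

0.400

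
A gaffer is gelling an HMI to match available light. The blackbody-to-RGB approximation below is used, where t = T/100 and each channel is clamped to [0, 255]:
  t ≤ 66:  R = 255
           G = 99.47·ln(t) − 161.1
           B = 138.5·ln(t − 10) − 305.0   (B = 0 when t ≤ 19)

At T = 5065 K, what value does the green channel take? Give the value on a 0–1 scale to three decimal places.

t = 5065/100 = 50.65; the t ≤ 66 branch applies.
G = 99.47·ln 50.65 − 161.1 = 99.47·3.9249 − 161.1 = 229.314.
On a 0–1 scale: 229.314/255 = 0.8993 → 0.899.

0.899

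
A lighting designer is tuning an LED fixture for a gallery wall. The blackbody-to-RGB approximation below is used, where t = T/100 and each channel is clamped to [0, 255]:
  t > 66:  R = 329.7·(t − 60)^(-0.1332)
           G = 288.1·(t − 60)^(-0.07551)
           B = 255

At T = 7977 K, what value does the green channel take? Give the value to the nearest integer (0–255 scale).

230

t = 7977/100 = 79.77; the t > 66 branch applies.
G = 288.1·(79.77 − 60)^(-0.07551) = 288.1·19.77^(-0.07551) = 288.1·0.79825 = 229.976.
Rounded: 230.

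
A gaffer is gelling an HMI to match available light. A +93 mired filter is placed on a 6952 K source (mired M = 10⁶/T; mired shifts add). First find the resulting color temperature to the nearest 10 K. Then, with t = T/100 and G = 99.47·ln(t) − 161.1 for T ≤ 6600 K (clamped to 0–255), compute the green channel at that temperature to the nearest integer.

M_in = 10⁶/6952 = 143.84; M_out = 143.84 + (+93) = 236.84.
T_out = 10⁶/236.84 = 4222.2 K → 4220 K; t = 42.2.
G = 99.47·ln 42.2 − 161.1 = 99.47·3.7424 − 161.1 = 211.159.
Rounded: 211.

211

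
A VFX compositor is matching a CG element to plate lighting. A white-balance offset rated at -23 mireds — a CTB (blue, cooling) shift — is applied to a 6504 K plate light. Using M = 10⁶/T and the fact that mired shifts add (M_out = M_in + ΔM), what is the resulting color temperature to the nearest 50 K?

7650 K

M_in = 10⁶/6504 = 153.75 mireds.
M_out = 153.75 + (-23) = 130.75 mireds.
T_out = 10⁶/130.75 = 7648.1 K → 7650 K.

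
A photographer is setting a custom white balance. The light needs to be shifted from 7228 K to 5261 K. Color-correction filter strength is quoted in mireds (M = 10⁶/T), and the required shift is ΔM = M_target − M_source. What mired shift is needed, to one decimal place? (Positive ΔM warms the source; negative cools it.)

M_source = 10⁶/7228 = 138.351; M_target = 10⁶/5261 = 190.078.
ΔM = 190.078 − 138.351 = 51.727 → +51.7 mireds, a warming shift.

+51.7 mireds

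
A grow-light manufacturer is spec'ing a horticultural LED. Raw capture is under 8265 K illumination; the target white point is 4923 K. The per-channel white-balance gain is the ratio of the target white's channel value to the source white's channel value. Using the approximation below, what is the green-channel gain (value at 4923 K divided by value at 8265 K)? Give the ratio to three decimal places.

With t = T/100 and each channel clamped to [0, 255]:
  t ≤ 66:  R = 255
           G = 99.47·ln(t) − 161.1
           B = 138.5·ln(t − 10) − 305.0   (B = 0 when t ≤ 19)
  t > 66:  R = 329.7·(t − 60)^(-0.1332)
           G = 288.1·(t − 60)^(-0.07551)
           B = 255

0.995

At 8265 K (t = 82.65):
  G = 288.1·(82.65 − 60)^(-0.07551) = 288.1·22.65^(-0.07551) = 288.1·0.79009 = 227.626.
At 4923 K (t = 49.23):
  G = 99.47·ln 49.23 − 161.1 = 99.47·3.8965 − 161.1 = 226.485.
Gain = 226.485 / 227.626 = 0.9950 → 0.995.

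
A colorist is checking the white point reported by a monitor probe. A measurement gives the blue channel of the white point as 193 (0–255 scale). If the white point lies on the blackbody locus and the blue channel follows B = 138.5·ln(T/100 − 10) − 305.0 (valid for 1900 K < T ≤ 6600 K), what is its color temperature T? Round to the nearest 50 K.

ln(t − 10) = (193 + 305.0) / 138.5 = 3.5957.
t − 10 = e^3.5957 = 36.440, so t = 46.440.
T = 100·t = 4644 K → 4650 K to the nearest 50 K.

4650 K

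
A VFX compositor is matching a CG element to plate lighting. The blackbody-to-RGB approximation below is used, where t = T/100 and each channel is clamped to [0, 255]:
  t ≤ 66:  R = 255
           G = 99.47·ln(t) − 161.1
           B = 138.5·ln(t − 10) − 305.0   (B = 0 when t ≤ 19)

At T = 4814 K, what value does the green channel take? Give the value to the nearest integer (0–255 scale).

224

t = 4814/100 = 48.14; the t ≤ 66 branch applies.
G = 99.47·ln 48.14 − 161.1 = 99.47·3.8741 − 161.1 = 224.258.
Rounded: 224.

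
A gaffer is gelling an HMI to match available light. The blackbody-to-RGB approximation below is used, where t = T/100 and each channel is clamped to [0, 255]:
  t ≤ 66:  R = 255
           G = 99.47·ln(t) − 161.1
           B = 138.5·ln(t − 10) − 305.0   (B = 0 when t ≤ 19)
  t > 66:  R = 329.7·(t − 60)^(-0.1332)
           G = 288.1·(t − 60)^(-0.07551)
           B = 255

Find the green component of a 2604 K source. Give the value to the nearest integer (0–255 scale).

163

t = 2604/100 = 26.04; the t ≤ 66 branch applies.
G = 99.47·ln 26.04 − 161.1 = 99.47·3.2596 − 161.1 = 163.136.
Rounded: 163.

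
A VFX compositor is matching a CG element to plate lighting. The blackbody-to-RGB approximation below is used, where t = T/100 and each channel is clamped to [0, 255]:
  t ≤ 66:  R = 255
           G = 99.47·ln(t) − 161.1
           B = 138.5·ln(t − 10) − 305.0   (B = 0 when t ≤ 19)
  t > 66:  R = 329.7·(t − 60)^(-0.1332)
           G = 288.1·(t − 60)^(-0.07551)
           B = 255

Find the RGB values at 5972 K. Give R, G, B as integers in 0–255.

t = 5972/100 = 59.72; the t ≤ 66 branch applies.
R = 255 by definition for t ≤ 66.
G = 99.47·ln 59.72 − 161.1 = 99.47·4.0897 − 161.1 = 245.699.
B = 138.5·ln(59.72 − 10) − 305.0 = 138.5·ln 49.72 − 305.0 = 138.5·3.9064 − 305.0 = 236.037.
Rounded: (255, 246, 236).

R=255, G=246, B=236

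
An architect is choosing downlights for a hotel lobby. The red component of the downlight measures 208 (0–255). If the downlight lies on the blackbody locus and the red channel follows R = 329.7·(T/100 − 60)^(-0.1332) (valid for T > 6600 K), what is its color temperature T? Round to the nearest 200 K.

9200 K

(t − 60)^(-0.1332) = 208/329.7 = 0.63088.
t − 60 = 0.63088^(1/-0.1332) = 0.63088^(-7.508) = 31.763, so t = 91.763.
T = 100·t = 9176 K → 9200 K to the nearest 200 K.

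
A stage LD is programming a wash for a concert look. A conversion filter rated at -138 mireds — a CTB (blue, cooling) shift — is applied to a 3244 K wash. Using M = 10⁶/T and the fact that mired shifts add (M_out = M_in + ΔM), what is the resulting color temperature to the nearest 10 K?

M_in = 10⁶/3244 = 308.26 mireds.
M_out = 308.26 + (-138) = 170.26 mireds.
T_out = 10⁶/170.26 = 5873.3 K → 5870 K.

5870 K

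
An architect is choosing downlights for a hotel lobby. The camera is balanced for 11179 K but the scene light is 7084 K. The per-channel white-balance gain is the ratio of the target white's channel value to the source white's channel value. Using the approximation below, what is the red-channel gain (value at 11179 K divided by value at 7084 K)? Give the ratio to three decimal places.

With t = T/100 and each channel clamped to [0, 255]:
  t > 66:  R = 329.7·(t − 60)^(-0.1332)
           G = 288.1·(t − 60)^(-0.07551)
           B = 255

At 7084 K (t = 70.84):
  R = 329.7·(70.84 − 60)^(-0.1332) = 329.7·10.84^(-0.1332) = 329.7·0.72800 = 240.023.
At 11179 K (t = 111.79):
  R = 329.7·(111.79 − 60)^(-0.1332) = 329.7·51.79^(-0.1332) = 329.7·0.59110 = 194.886.
Gain = 194.886 / 240.023 = 0.8119 → 0.812.

0.812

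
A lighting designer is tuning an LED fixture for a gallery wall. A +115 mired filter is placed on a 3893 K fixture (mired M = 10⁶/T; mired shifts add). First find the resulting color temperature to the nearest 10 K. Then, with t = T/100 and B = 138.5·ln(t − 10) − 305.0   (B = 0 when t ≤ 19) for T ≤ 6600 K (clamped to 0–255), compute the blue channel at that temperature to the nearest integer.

M_in = 10⁶/3893 = 256.87; M_out = 256.87 + (+115) = 371.87.
T_out = 10⁶/371.87 = 2689.1 K → 2690 K; t = 26.9.
B = 138.5·ln(26.9 − 10) − 305.0 = 138.5·ln 16.9 − 305.0 = 138.5·2.8273 − 305.0 = 86.583.
Rounded: 87.

87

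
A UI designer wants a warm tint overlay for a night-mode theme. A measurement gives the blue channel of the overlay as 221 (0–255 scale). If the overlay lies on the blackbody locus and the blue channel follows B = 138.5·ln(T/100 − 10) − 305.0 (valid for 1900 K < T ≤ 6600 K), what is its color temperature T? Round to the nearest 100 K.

5500 K

ln(t − 10) = (221 + 305.0) / 138.5 = 3.7978.
t − 10 = e^3.7978 = 44.604, so t = 54.604.
T = 100·t = 5460 K → 5500 K to the nearest 100 K.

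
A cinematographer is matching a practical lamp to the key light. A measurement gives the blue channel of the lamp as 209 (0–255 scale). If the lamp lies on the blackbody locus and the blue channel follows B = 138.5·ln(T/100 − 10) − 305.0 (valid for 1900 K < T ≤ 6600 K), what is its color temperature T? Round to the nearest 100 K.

5100 K

ln(t − 10) = (209 + 305.0) / 138.5 = 3.7112.
t − 10 = e^3.7112 = 40.903, so t = 50.903.
T = 100·t = 5090 K → 5100 K to the nearest 100 K.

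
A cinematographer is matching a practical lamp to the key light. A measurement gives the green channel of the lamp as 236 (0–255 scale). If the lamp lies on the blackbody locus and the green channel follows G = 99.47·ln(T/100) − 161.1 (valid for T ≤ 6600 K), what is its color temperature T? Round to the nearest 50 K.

5400 K

ln t = (236 + 161.1) / 99.47 = 3.9922.
t = e^3.9922 = 54.172.
T = 100·t = 5417 K → 5400 K to the nearest 50 K.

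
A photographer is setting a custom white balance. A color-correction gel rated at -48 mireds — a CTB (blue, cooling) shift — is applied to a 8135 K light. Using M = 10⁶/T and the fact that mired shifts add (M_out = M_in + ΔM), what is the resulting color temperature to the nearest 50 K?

M_in = 10⁶/8135 = 122.93 mireds.
M_out = 122.93 + (-48) = 74.93 mireds.
T_out = 10⁶/74.93 = 13346.6 K → 13350 K.

13350 K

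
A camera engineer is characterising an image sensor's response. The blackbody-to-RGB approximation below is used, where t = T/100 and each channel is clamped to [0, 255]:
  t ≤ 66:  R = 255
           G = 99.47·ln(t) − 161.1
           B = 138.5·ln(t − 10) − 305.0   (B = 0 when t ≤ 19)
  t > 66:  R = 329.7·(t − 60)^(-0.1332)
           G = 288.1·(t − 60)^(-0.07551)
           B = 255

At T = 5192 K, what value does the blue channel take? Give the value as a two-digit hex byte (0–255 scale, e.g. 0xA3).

t = 5192/100 = 51.92; the t ≤ 66 branch applies.
B = 138.5·ln(51.92 − 10) − 305.0 = 138.5·ln 41.92 − 305.0 = 138.5·3.7358 − 305.0 = 212.403.
Rounded: 212; in hex, 0xD4.

0xD4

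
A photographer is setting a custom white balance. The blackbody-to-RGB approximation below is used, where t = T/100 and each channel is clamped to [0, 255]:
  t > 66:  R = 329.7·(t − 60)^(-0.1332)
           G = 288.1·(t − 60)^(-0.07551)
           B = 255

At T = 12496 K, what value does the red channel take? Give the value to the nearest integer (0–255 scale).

189

t = 12496/100 = 124.96; the t > 66 branch applies.
R = 329.7·(124.96 − 60)^(-0.1332) = 329.7·64.96^(-0.1332) = 329.7·0.57353 = 189.093.
Rounded: 189.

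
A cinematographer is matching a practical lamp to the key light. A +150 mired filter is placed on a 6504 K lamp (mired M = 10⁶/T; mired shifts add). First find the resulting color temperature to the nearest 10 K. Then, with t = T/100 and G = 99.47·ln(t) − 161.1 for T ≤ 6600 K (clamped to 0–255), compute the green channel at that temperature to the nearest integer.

M_in = 10⁶/6504 = 153.75; M_out = 153.75 + (+150) = 303.75.
T_out = 10⁶/303.75 = 3292.2 K → 3290 K; t = 32.9.
G = 99.47·ln 32.9 − 161.1 = 99.47·3.4935 − 161.1 = 186.396.
Rounded: 186.

186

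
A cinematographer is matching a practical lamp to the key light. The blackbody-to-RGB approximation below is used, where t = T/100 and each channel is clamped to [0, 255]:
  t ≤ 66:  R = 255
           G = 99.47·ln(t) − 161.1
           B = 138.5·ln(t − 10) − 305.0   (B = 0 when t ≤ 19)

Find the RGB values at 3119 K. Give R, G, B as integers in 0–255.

R=255, G=181, B=118

t = 3119/100 = 31.19; the t ≤ 66 branch applies.
R = 255 by definition for t ≤ 66.
G = 99.47·ln 31.19 − 161.1 = 99.47·3.4401 − 161.1 = 181.087.
B = 138.5·ln(31.19 − 10) − 305.0 = 138.5·ln 21.19 − 305.0 = 138.5·3.0535 − 305.0 = 117.914.
Rounded: (255, 181, 118).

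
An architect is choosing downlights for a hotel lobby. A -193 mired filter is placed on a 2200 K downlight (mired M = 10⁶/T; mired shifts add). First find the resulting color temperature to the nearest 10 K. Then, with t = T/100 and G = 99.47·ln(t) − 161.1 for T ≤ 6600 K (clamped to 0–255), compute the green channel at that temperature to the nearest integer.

201

M_in = 10⁶/2200 = 454.55; M_out = 454.55 + (-193) = 261.55.
T_out = 10⁶/261.55 = 3823.4 K → 3820 K; t = 38.2.
G = 99.47·ln 38.2 − 161.1 = 99.47·3.6428 − 161.1 = 201.253.
Rounded: 201.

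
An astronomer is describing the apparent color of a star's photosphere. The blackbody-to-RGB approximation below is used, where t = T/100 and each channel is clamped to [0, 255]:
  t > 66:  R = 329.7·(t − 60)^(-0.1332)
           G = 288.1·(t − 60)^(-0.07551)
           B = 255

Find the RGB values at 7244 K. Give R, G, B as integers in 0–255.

t = 7244/100 = 72.44; the t > 66 branch applies.
R = 329.7·(72.44 − 60)^(-0.1332) = 329.7·12.44^(-0.1332) = 329.7·0.71478 = 235.662.
G = 288.1·(72.44 − 60)^(-0.07551) = 288.1·12.44^(-0.07551) = 288.1·0.82667 = 238.162.
B = 255 by definition for t > 66.
Rounded: (236, 238, 255).

R=236, G=238, B=255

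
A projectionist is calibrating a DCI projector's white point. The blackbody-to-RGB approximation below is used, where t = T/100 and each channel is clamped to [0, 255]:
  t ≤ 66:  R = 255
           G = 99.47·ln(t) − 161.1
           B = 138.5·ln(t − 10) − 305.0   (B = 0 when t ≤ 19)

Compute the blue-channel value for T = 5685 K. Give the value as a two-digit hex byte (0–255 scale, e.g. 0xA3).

0xE4

t = 5685/100 = 56.85; the t ≤ 66 branch applies.
B = 138.5·ln(56.85 − 10) − 305.0 = 138.5·ln 46.85 − 305.0 = 138.5·3.8470 − 305.0 = 227.803.
Rounded: 228; in hex, 0xE4.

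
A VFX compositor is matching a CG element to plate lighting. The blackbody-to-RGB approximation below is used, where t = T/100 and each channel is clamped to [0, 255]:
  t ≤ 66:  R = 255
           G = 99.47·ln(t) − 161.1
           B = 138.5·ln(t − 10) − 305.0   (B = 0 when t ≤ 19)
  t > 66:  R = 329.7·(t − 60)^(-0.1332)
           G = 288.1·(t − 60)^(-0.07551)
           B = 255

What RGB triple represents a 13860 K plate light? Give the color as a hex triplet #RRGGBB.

t = 13860/100 = 138.6; the t > 66 branch applies.
R = 329.7·(138.6 − 60)^(-0.1332) = 329.7·78.6^(-0.1332) = 329.7·0.55915 = 184.352.
G = 288.1·(138.6 − 60)^(-0.07551) = 288.1·78.6^(-0.07551) = 288.1·0.71924 = 207.214.
B = 255 by definition for t > 66.
Rounded: (184, 207, 255).
In hex: #B8CFFF.

#B8CFFF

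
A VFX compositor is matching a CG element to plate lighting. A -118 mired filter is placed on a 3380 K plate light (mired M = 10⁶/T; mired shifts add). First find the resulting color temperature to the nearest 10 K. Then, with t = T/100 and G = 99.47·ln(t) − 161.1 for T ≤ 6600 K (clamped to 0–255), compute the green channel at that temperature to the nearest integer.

M_in = 10⁶/3380 = 295.86; M_out = 295.86 + (-118) = 177.86.
T_out = 10⁶/177.86 = 5622.5 K → 5620 K; t = 56.2.
G = 99.47·ln 56.2 − 161.1 = 99.47·4.0289 − 161.1 = 239.656.
Rounded: 240.

240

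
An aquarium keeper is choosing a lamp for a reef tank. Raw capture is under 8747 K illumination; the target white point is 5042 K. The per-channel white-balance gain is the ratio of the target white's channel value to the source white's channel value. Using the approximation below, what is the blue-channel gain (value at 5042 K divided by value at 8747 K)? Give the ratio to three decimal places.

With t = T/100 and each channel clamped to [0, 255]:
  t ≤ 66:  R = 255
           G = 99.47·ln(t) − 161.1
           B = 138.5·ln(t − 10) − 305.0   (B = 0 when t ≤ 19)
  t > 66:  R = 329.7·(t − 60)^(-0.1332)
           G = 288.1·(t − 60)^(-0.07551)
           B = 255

0.813

At 8747 K (t = 87.47):
  B = 255 by definition for t > 66.
At 5042 K (t = 50.42):
  B = 138.5·ln(50.42 − 10) − 305.0 = 138.5·ln 40.42 − 305.0 = 138.5·3.6993 − 305.0 = 207.356.
Gain = 207.356 / 255.000 = 0.8132 → 0.813.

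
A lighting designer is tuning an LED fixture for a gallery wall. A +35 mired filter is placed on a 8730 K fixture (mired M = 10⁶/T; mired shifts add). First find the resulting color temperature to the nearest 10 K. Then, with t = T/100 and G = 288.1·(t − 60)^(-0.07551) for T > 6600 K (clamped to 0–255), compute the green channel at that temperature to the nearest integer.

249

M_in = 10⁶/8730 = 114.55; M_out = 114.55 + (+35) = 149.55.
T_out = 10⁶/149.55 = 6686.8 K → 6690 K; t = 66.9.
G = 288.1·(66.9 − 60)^(-0.07551) = 288.1·6.9^(-0.07551) = 288.1·0.86429 = 249.001.
Rounded: 249.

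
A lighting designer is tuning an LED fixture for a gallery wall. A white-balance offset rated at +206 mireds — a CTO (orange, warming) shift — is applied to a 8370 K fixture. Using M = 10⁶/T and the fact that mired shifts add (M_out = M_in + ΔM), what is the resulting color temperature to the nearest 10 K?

3070 K

M_in = 10⁶/8370 = 119.47 mireds.
M_out = 119.47 + (+206) = 325.47 mireds.
T_out = 10⁶/325.47 = 3072.4 K → 3070 K.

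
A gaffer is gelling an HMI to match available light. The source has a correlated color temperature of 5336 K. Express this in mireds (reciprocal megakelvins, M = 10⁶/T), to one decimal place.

M = 10⁶ / 5336 = 187.406 → 187.4 mireds.

187.4 mireds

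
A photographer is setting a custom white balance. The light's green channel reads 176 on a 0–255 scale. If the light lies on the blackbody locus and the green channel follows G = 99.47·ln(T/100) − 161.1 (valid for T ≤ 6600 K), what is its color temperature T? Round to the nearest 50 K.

ln t = (176 + 161.1) / 99.47 = 3.3890.
t = e^3.3890 = 29.635.
T = 100·t = 2964 K → 2950 K to the nearest 50 K.

2950 K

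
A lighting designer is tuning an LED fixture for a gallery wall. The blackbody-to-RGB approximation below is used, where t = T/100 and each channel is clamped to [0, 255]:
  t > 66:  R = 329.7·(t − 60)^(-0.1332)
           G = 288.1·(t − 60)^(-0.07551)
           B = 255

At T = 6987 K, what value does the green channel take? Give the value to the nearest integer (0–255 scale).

242

t = 6987/100 = 69.87; the t > 66 branch applies.
G = 288.1·(69.87 − 60)^(-0.07551) = 288.1·9.87^(-0.07551) = 288.1·0.84124 = 242.361.
Rounded: 242.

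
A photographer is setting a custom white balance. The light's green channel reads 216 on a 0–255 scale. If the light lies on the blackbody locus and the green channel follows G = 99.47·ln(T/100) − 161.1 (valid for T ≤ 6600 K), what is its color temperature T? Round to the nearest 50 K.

ln t = (216 + 161.1) / 99.47 = 3.7911.
t = e^3.7911 = 44.305.
T = 100·t = 4430 K → 4450 K to the nearest 50 K.

4450 K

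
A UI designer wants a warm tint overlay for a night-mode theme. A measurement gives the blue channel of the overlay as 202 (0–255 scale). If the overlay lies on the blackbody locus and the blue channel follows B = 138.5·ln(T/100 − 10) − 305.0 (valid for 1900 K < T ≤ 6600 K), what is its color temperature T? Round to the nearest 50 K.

ln(t − 10) = (202 + 305.0) / 138.5 = 3.6606.
t − 10 = e^3.6606 = 38.887, so t = 48.887.
T = 100·t = 4889 K → 4900 K to the nearest 50 K.

4900 K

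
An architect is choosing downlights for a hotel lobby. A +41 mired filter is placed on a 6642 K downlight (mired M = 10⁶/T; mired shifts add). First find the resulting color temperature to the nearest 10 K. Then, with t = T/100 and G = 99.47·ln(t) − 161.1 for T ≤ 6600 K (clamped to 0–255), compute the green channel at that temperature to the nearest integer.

M_in = 10⁶/6642 = 150.56; M_out = 150.56 + (+41) = 191.56.
T_out = 10⁶/191.56 = 5220.4 K → 5220 K; t = 52.2.
G = 99.47·ln 52.2 − 161.1 = 99.47·3.9551 − 161.1 = 232.312.
Rounded: 232.

232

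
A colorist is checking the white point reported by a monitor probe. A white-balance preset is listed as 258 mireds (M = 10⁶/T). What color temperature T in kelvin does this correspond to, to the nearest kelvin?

3876 K

T = 10⁶ / 258 = 3875.97 K → 3876 K.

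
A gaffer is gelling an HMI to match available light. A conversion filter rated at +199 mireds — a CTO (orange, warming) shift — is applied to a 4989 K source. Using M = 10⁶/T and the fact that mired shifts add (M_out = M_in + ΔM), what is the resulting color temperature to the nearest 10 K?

2500 K

M_in = 10⁶/4989 = 200.44 mireds.
M_out = 200.44 + (+199) = 399.44 mireds.
T_out = 10⁶/399.44 = 2503.5 K → 2500 K.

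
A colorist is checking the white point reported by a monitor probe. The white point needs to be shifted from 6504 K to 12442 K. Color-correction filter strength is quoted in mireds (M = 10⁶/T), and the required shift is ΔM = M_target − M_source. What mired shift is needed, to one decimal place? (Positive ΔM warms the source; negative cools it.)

M_source = 10⁶/6504 = 153.752; M_target = 10⁶/12442 = 80.373.
ΔM = 80.373 − 153.752 = -73.379 → -73.4 mireds, a cooling shift.

-73.4 mireds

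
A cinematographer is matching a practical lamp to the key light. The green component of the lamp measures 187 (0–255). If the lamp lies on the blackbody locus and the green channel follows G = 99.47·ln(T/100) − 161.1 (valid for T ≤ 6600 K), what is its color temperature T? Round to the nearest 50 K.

3300 K

ln t = (187 + 161.1) / 99.47 = 3.4995.
t = e^3.4995 = 33.100.
T = 100·t = 3310 K → 3300 K to the nearest 50 K.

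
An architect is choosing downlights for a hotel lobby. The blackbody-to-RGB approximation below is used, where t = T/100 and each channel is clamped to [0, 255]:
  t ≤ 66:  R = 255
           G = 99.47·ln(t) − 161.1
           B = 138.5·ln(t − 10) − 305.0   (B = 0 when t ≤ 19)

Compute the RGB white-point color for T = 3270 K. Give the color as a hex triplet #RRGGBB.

#FFBA7F

t = 3270/100 = 32.7; the t ≤ 66 branch applies.
R = 255 by definition for t ≤ 66.
G = 99.47·ln 32.7 − 161.1 = 99.47·3.4874 − 161.1 = 185.789.
B = 138.5·ln(32.7 − 10) − 305.0 = 138.5·ln 22.7 − 305.0 = 138.5·3.1224 − 305.0 = 127.448.
Rounded: (255, 186, 127).
In hex: #FFBA7F.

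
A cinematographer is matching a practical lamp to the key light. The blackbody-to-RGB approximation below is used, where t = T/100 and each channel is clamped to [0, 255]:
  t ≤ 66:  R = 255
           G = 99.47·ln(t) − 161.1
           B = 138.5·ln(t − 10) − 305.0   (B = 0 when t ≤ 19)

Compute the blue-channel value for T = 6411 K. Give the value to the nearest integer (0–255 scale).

248

t = 6411/100 = 64.11; the t ≤ 66 branch applies.
B = 138.5·ln(64.11 − 10) − 305.0 = 138.5·ln 54.11 − 305.0 = 138.5·3.9910 − 305.0 = 247.756.
Rounded: 248.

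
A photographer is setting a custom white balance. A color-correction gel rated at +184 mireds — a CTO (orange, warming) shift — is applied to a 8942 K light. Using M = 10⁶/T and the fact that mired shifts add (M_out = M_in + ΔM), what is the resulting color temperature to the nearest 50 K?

M_in = 10⁶/8942 = 111.83 mireds.
M_out = 111.83 + (+184) = 295.83 mireds.
T_out = 10⁶/295.83 = 3380.3 K → 3400 K.

3400 K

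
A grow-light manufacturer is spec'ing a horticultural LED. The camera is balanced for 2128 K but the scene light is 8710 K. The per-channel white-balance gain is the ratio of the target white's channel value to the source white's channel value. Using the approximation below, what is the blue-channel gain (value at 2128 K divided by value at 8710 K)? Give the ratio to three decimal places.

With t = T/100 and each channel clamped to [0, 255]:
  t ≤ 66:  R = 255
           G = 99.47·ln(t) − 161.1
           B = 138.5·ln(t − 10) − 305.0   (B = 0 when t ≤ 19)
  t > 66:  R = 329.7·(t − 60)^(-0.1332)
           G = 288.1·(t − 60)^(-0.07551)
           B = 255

At 8710 K (t = 87.1):
  B = 255 by definition for t > 66.
At 2128 K (t = 21.28):
  B = 138.5·ln(21.28 − 10) − 305.0 = 138.5·ln 11.28 − 305.0 = 138.5·2.4230 − 305.0 = 30.590.
Gain = 30.590 / 255.000 = 0.1200 → 0.120.

0.120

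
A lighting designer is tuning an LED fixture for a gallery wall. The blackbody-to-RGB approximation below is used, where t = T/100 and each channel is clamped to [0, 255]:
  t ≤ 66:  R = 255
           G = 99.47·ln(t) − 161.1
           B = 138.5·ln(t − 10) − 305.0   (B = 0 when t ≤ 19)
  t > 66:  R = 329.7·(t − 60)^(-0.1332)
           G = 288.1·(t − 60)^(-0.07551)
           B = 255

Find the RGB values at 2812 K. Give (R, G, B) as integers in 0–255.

(255, 171, 96)

t = 2812/100 = 28.12; the t ≤ 66 branch applies.
R = 255 by definition for t ≤ 66.
G = 99.47·ln 28.12 − 161.1 = 99.47·3.3365 − 161.1 = 170.780.
B = 138.5·ln(28.12 − 10) − 305.0 = 138.5·ln 18.12 − 305.0 = 138.5·2.8970 − 305.0 = 96.237.
Rounded: (255, 171, 96).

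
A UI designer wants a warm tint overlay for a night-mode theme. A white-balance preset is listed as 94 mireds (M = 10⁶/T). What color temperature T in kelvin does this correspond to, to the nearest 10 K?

T = 10⁶ / 94 = 10638.30 K → 10640 K.

10640 K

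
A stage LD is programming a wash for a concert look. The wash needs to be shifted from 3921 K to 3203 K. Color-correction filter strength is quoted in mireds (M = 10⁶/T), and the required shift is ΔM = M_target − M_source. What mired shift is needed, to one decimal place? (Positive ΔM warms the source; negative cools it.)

M_source = 10⁶/3921 = 255.037; M_target = 10⁶/3203 = 312.207.
ΔM = 312.207 − 255.037 = 57.170 → +57.2 mireds, a warming shift.

+57.2 mireds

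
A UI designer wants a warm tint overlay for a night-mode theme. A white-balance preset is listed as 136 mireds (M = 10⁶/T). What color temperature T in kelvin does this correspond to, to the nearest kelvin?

7353 K

T = 10⁶ / 136 = 7352.94 K → 7353 K.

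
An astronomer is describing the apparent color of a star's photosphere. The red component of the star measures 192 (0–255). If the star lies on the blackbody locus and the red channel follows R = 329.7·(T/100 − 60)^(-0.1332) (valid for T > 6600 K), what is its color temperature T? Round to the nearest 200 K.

(t − 60)^(-0.1332) = 192/329.7 = 0.58235.
t − 60 = 0.58235^(1/-0.1332) = 0.58235^(-7.508) = 57.929, so t = 117.929.
T = 100·t = 11793 K → 11800 K to the nearest 200 K.

11800 K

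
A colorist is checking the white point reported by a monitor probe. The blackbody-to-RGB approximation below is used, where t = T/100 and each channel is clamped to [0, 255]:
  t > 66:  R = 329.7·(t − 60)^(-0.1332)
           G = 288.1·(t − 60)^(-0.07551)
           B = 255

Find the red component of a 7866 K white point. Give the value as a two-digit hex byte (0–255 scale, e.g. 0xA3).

t = 7866/100 = 78.66; the t > 66 branch applies.
R = 329.7·(78.66 − 60)^(-0.1332) = 329.7·18.66^(-0.1332) = 329.7·0.67720 = 223.272.
Rounded: 223; in hex, 0xDF.

0xDF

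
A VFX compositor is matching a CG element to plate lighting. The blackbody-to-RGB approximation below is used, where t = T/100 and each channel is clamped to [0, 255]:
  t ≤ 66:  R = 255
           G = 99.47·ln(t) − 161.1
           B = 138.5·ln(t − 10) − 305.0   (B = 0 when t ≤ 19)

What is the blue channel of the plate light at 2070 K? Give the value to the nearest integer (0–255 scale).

23

t = 2070/100 = 20.7; the t ≤ 66 branch applies.
B = 138.5·ln(20.7 − 10) − 305.0 = 138.5·ln 10.7 − 305.0 = 138.5·2.3702 − 305.0 = 23.279.
Rounded: 23.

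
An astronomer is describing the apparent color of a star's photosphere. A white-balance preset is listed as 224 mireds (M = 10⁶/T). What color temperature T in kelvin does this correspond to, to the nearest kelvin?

4464 K

T = 10⁶ / 224 = 4464.29 K → 4464 K.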